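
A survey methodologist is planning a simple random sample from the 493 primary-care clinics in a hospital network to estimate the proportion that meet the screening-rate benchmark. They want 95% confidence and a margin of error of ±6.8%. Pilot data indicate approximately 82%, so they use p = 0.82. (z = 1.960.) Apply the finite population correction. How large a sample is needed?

99

Unadjusted: n₀ = 1.960² × 0.82 × 0.18 / 0.068² ≈ 122.63, so n₀ = 123.
Finite population correction with N = 493: n = n₀ / (1 + (n₀−1)/N) = 123 / (1 + 122/493) = 123 / 1.2475 ≈ 98.60.
Rounding up, n = 99.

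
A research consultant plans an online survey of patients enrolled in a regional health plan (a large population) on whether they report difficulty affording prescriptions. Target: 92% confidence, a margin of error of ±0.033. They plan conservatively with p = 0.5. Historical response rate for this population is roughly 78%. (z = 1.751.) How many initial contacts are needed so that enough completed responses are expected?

903

Completed interviews needed: n₀ = 1.751² × 0.2500 / 0.033² ≈ 703.86 → 704.
At a 78% response rate, contacts needed = 704 / 0.78 ≈ 902.56 → 903.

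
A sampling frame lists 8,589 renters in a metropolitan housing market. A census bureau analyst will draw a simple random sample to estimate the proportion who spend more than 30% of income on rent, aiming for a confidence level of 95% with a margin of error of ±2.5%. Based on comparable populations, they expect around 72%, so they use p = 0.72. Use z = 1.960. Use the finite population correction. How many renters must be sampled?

1084

Unadjusted: n₀ = 1.960² × 0.72 × 0.28 / 0.025² ≈ 1239.15, so n₀ = 1240.
Finite population correction with N = 8,589: n = n₀ / (1 + (n₀−1)/N) = 1240 / (1 + 1239/8589) = 1240 / 1.1443 ≈ 1083.68.
Rounding up, n = 1084.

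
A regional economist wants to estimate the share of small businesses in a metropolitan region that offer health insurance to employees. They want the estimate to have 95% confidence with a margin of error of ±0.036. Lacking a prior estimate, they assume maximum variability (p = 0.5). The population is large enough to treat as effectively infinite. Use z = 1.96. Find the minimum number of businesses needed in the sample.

With p = 0.5, p(1−p) = 0.25.
n = z²·p(1−p)/E² = 1.96² × 0.2500 / 0.036² = 3.8416 × 0.2500 / 0.001296 ≈ 741.05.
Rounding up gives n = 742.

742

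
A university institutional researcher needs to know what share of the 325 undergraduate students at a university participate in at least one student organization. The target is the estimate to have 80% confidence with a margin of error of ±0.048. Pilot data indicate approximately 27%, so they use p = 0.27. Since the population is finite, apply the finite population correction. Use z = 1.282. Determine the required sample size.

Unadjusted: n₀ = 1.282² × 0.27 × 0.73 / 0.048² ≈ 140.60, so n₀ = 141.
Finite population correction with N = 325: n = n₀ / (1 + (n₀−1)/N) = 141 / (1 + 140/325) = 141 / 1.4308 ≈ 98.55.
Rounding up, n = 99.

99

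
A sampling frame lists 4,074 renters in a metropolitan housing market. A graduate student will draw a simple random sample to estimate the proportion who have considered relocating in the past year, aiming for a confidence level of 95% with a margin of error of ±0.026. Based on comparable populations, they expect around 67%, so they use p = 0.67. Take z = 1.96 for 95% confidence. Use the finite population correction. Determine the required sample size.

Unadjusted: n₀ = 1.96² × 0.67 × 0.33 / 0.026² ≈ 1256.48, so n₀ = 1257.
Finite population correction with N = 4,074: n = n₀ / (1 + (n₀−1)/N) = 1257 / (1 + 1256/4074) = 1257 / 1.3083 ≈ 960.79.
Rounding up, n = 961.

961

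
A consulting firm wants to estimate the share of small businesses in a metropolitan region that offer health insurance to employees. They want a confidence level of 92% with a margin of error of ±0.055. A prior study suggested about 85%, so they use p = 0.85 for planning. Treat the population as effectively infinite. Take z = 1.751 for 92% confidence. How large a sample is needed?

130

With p = 0.85, p(1−p) = 0.1275.
n = z²·p(1−p)/E² = 1.751² × 0.1275 / 0.055² = 3.0660 × 0.1275 / 0.003025 ≈ 129.23.
Rounding up gives n = 130.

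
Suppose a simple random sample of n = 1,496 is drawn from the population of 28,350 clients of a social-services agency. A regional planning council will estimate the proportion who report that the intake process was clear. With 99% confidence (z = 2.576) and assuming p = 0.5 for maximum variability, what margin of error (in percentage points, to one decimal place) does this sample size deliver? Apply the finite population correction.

Finite-population factor: (N−n)/(N−1) = (28350−1496)/(28350−1) = 0.9473.
SE(p̂) = √[p(1−p)/n · (N−n)/(N−1)] = √[0.2500/1496 × 0.9473] = 0.01258.
E = z × SE = 2.576 × 0.01258 = 0.03241 ≈ 3.2 percentage points.

3.2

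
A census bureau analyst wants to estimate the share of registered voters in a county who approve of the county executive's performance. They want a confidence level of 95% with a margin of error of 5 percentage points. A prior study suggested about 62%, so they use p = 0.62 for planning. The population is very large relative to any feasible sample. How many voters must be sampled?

363

For 95% confidence, z = 1.960.
With p = 0.62, p(1−p) = 0.2356.
n = z²·p(1−p)/E² = 1.960² × 0.2356 / 0.050² = 3.8416 × 0.2356 / 0.002500 ≈ 362.03.
Rounding up gives n = 363.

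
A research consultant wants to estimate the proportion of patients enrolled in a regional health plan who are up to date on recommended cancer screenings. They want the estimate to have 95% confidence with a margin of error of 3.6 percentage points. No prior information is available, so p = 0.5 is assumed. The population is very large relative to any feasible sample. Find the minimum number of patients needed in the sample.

742

For 95% confidence, z = 1.960.
With p = 0.5, p(1−p) = 0.25.
n = z²·p(1−p)/E² = 1.960² × 0.2500 / 0.036² = 3.8416 × 0.2500 / 0.001296 ≈ 741.05.
Rounding up gives n = 742.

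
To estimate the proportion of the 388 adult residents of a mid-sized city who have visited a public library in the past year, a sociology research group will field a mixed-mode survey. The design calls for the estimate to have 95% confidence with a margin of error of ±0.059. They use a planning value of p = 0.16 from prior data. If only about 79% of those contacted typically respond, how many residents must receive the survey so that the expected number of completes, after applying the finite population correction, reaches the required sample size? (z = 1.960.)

137

Completed interviews needed (unadjusted): n₀ = 1.960² × 0.1344 / 0.059² ≈ 148.32 → 149.
FPC for N = 388: n = 149 / (1 + 148/388) = 149 / 1.3814 ≈ 107.86 → 108.
At a 79% response rate, contacts needed = 108 / 0.79 ≈ 136.71 → 137.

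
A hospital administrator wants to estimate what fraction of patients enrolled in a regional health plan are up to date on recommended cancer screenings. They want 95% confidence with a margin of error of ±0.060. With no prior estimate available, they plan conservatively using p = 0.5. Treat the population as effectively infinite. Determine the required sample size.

For 95% confidence, z = 1.960.
With p = 0.5, p(1−p) = 0.25.
n = z²·p(1−p)/E² = 1.960² × 0.2500 / 0.060² = 3.8416 × 0.2500 / 0.003600 ≈ 266.78.
Rounding up gives n = 267.

267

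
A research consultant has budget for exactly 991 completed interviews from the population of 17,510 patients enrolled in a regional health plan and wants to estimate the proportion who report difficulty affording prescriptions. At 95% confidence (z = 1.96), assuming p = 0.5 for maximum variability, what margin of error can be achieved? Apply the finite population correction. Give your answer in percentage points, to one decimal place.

3.0

Finite-population factor: (N−n)/(N−1) = (17510−991)/(17510−1) = 0.9435.
SE(p̂) = √[p(1−p)/n · (N−n)/(N−1)] = √[0.2500/991 × 0.9435] = 0.01543.
E = z × SE = 1.96 × 0.01543 = 0.03024 ≈ 3.0 percentage points.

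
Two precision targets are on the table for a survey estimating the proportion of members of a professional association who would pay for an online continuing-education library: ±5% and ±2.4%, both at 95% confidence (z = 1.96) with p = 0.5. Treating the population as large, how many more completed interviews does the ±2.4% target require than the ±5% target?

1283

At ±5%: n = 1.96² × 0.2500 / 0.050² ≈ 384.16 → 385.
At ±2.4%: n = 1.96² × 0.2500 / 0.024² ≈ 1667.36 → 1668.
Additional respondents: 1668 − 385 = 1283.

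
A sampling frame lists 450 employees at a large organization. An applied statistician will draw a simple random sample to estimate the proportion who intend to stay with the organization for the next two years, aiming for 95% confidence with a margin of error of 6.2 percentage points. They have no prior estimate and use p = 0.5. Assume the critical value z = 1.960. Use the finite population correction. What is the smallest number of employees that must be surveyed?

161

Unadjusted: n₀ = 1.960² × 0.50 × 0.50 / 0.062² ≈ 249.84, so n₀ = 250.
Finite population correction with N = 450: n = n₀ / (1 + (n₀−1)/N) = 250 / (1 + 249/450) = 250 / 1.5533 ≈ 160.94.
Rounding up, n = 161.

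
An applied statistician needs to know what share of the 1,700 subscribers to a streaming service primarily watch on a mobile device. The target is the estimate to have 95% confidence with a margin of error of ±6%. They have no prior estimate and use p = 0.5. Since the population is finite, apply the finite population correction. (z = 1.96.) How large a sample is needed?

231

Unadjusted: n₀ = 1.96² × 0.50 × 0.50 / 0.060² ≈ 266.78, so n₀ = 267.
Finite population correction with N = 1,700: n = n₀ / (1 + (n₀−1)/N) = 267 / (1 + 266/1700) = 267 / 1.1565 ≈ 230.87.
Rounding up, n = 231.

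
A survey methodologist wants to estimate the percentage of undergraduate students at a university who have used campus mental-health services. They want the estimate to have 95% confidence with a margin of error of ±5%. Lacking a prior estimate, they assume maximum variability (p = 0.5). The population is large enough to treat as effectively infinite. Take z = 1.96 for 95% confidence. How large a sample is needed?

With p = 0.5, p(1−p) = 0.25.
n = z²·p(1−p)/E² = 1.96² × 0.2500 / 0.050² = 3.8416 × 0.2500 / 0.002500 ≈ 384.16.
Rounding up gives n = 385.

385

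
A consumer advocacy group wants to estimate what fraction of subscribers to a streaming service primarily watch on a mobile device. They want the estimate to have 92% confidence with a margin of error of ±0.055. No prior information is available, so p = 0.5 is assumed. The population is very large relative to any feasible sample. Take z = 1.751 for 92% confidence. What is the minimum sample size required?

With p = 0.5, p(1−p) = 0.25.
n = z²·p(1−p)/E² = 1.751² × 0.2500 / 0.055² = 3.0660 × 0.2500 / 0.003025 ≈ 253.39.
Rounding up gives n = 254.

254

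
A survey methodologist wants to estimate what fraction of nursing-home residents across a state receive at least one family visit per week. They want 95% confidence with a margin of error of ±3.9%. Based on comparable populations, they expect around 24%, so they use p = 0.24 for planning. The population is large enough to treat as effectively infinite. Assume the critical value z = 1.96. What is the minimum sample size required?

461

With p = 0.24, p(1−p) = 0.1824.
n = z²·p(1−p)/E² = 1.96² × 0.1824 / 0.039² = 3.8416 × 0.1824 / 0.001521 ≈ 460.69.
Rounding up gives n = 461.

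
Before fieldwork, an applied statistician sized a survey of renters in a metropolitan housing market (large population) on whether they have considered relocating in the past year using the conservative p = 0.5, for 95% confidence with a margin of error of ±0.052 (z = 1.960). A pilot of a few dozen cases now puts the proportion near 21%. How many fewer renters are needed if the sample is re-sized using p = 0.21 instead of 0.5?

120

Conservative (p = 0.5): n = 1.960² × 0.25 / 0.052² ≈ 355.18 → 356.
Using p = 0.21: p(1−p) = 0.1659, so n = 1.960² × 0.1659 / 0.052² ≈ 235.70 → 236.
Reduction: 356 − 236 = 120.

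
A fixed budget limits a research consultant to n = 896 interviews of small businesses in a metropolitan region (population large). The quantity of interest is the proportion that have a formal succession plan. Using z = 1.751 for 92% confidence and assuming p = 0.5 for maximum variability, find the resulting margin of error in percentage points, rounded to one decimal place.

2.9

SE(p̂) = √[p(1−p)/n] = √[0.2500/896] = 0.01670.
E = z × SE = 1.751 × 0.01670 = 0.02925, or 2.9 percentage points.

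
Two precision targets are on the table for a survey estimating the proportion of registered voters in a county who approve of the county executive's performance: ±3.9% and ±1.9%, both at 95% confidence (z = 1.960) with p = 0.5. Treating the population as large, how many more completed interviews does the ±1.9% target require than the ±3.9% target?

2029

At ±3.9%: n = 1.960² × 0.2500 / 0.039² ≈ 631.43 → 632.
At ±1.9%: n = 1.960² × 0.2500 / 0.019² ≈ 2660.39 → 2661.
Additional respondents: 2661 − 632 = 2029.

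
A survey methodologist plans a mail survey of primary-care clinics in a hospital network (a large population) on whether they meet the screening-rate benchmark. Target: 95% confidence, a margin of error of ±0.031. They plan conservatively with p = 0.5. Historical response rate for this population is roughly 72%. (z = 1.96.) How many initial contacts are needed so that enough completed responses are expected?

1389

Completed interviews needed: n₀ = 1.96² × 0.2500 / 0.031² ≈ 999.38 → 1000.
At a 72% response rate, contacts needed = 1000 / 0.72 ≈ 1388.89 → 1389.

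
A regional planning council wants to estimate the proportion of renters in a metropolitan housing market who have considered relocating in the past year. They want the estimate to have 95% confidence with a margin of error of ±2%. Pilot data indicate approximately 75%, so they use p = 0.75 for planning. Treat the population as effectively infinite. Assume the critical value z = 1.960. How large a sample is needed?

1801

With p = 0.75, p(1−p) = 0.1875.
n = z²·p(1−p)/E² = 1.960² × 0.1875 / 0.020² = 3.8416 × 0.1875 / 0.000400 ≈ 1800.75.
Rounding up gives n = 1801.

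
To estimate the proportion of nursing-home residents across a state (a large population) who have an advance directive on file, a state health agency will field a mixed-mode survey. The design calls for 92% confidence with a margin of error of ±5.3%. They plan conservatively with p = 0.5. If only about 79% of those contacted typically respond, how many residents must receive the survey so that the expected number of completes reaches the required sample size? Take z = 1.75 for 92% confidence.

Completed interviews needed: n₀ = 1.75² × 0.2500 / 0.053² ≈ 272.56 → 273.
At a 79% response rate, contacts needed = 273 / 0.79 ≈ 345.57 → 346.

346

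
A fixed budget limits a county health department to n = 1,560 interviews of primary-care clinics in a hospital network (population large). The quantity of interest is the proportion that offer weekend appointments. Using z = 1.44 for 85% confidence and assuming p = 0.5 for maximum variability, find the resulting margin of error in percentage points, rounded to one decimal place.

1.8

SE(p̂) = √[p(1−p)/n] = √[0.2500/1560] = 0.01266.
E = z × SE = 1.44 × 0.01266 = 0.01823, or 1.8 percentage points.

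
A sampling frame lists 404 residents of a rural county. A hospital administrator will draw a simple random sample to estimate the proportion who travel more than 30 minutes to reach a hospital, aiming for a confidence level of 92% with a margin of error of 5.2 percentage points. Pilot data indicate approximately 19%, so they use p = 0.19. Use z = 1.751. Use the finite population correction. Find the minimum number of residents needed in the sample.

Unadjusted: n₀ = 1.751² × 0.19 × 0.81 / 0.052² ≈ 174.50, so n₀ = 175.
Finite population correction with N = 404: n = n₀ / (1 + (n₀−1)/N) = 175 / (1 + 174/404) = 175 / 1.4307 ≈ 122.32.
Rounding up, n = 123.

123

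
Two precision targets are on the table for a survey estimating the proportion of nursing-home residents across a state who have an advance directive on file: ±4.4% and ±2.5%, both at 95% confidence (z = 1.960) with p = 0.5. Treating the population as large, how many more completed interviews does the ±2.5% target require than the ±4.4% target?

1040

At ±4.4%: n = 1.960² × 0.2500 / 0.044² ≈ 496.07 → 497.
At ±2.5%: n = 1.960² × 0.2500 / 0.025² ≈ 1536.64 → 1537.
Additional respondents: 1537 − 497 = 1040.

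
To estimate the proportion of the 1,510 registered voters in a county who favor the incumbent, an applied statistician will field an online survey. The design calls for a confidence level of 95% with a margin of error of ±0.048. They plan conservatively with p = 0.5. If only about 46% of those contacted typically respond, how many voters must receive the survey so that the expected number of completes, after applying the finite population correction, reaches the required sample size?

For 95% confidence, z = 1.960.
Completed interviews needed (unadjusted): n₀ = 1.960² × 0.2500 / 0.048² ≈ 416.84 → 417.
FPC for N = 1,510: n = 417 / (1 + 416/1510) = 417 / 1.2755 ≈ 326.93 → 327.
At a 46% response rate, contacts needed = 327 / 0.46 ≈ 710.87 → 711.

711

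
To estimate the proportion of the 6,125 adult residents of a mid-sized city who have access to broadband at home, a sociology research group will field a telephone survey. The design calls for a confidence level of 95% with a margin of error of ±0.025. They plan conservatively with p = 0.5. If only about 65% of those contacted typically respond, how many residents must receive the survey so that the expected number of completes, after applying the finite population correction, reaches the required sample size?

1891

For 95% confidence, z = 1.960.
Completed interviews needed (unadjusted): n₀ = 1.960² × 0.2500 / 0.025² ≈ 1536.64 → 1537.
FPC for N = 6,125: n = 1537 / (1 + 1536/6125) = 1537 / 1.2508 ≈ 1228.84 → 1229.
At a 65% response rate, contacts needed = 1229 / 0.65 ≈ 1890.77 → 1891.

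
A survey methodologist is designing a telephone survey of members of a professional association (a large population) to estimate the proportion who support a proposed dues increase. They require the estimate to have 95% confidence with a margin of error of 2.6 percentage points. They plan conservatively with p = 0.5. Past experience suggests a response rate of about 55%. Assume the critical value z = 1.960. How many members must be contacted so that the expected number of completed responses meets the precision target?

2584

Completed interviews needed: n₀ = 1.960² × 0.2500 / 0.026² ≈ 1420.71 → 1421.
At a 55% response rate, contacts needed = 1421 / 0.55 ≈ 2583.64 → 2584.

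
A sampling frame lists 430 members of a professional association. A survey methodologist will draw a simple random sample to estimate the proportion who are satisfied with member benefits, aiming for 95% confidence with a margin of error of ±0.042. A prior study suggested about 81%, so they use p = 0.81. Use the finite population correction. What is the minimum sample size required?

For 95% confidence, z = 1.960.
Unadjusted: n₀ = 1.960² × 0.81 × 0.19 / 0.042² ≈ 335.16, so n₀ = 336.
Finite population correction with N = 430: n = n₀ / (1 + (n₀−1)/N) = 336 / (1 + 335/430) = 336 / 1.7791 ≈ 188.86.
Rounding up, n = 189.

189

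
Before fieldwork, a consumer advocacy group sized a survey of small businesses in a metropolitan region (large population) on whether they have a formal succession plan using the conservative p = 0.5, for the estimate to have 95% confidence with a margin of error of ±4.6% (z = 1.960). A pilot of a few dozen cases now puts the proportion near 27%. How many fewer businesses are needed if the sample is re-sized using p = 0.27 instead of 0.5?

Conservative (p = 0.5): n = 1.960² × 0.25 / 0.046² ≈ 453.88 → 454.
Using p = 0.27: p(1−p) = 0.1971, so n = 1.960² × 0.1971 / 0.046² ≈ 357.84 → 358.
Reduction: 454 − 358 = 96.

96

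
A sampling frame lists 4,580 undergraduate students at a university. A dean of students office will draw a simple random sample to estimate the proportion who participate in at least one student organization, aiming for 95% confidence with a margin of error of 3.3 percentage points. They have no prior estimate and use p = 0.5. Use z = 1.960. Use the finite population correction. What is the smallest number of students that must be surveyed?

Unadjusted: n₀ = 1.960² × 0.50 × 0.50 / 0.033² ≈ 881.91, so n₀ = 882.
Finite population correction with N = 4,580: n = n₀ / (1 + (n₀−1)/N) = 882 / (1 + 881/4580) = 882 / 1.1924 ≈ 739.71.
Rounding up, n = 740.

740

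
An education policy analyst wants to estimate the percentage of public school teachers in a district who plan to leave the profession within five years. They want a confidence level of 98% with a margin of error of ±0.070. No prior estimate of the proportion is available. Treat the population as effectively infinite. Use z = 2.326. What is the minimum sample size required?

277

With no prior estimate, use p = 0.5, giving p(1−p) = 0.25.
n = z²·p(1−p)/E² = 2.326² × 0.2500 / 0.070² = 5.4103 × 0.2500 / 0.004900 ≈ 276.03.
Rounding up gives n = 277.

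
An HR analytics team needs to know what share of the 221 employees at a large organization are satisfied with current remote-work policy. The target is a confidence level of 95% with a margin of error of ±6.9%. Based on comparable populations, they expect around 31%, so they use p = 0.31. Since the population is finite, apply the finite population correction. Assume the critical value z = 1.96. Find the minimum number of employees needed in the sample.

Unadjusted: n₀ = 1.96² × 0.31 × 0.69 / 0.069² ≈ 172.59, so n₀ = 173.
Finite population correction with N = 221: n = n₀ / (1 + (n₀−1)/N) = 173 / (1 + 172/221) = 173 / 1.7783 ≈ 97.28.
Rounding up, n = 98.

98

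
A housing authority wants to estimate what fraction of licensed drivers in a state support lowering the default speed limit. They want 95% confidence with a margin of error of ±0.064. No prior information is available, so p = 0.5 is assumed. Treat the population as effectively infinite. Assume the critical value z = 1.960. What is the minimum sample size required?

With p = 0.5, p(1−p) = 0.25.
n = z²·p(1−p)/E² = 1.960² × 0.2500 / 0.064² = 3.8416 × 0.2500 / 0.004096 ≈ 234.47.
Rounding up gives n = 235.

235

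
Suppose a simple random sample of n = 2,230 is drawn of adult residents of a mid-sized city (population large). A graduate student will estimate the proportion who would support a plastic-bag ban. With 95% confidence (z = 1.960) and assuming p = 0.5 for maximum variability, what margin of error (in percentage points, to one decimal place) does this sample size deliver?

2.1

SE(p̂) = √[p(1−p)/n] = √[0.2500/2230] = 0.01059.
E = z × SE = 1.960 × 0.01059 = 0.02075, or 2.1 percentage points.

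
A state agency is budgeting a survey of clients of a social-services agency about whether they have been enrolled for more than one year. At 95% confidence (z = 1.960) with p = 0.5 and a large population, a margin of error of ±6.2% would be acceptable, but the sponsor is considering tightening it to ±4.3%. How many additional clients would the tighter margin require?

At ±6.2%: n = 1.960² × 0.2500 / 0.062² ≈ 249.84 → 250.
At ±4.3%: n = 1.960² × 0.2500 / 0.043² ≈ 519.42 → 520.
Additional respondents: 520 − 250 = 270.

270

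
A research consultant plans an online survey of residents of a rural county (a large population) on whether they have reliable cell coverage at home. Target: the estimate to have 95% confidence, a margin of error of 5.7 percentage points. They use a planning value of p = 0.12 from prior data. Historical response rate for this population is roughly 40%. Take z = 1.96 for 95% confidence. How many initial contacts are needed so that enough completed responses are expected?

313

Completed interviews needed: n₀ = 1.96² × 0.1056 / 0.057² ≈ 124.86 → 125.
At a 40% response rate, contacts needed = 125 / 0.40 ≈ 312.50 → 313.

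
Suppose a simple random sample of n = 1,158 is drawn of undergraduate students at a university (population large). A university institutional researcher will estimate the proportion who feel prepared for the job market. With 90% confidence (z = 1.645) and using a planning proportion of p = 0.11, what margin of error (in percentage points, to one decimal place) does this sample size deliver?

SE(p̂) = √[p(1−p)/n] = √[0.0979/1158] = 0.00919.
E = z × SE = 1.645 × 0.00919 = 0.01513, or 1.5 percentage points.

1.5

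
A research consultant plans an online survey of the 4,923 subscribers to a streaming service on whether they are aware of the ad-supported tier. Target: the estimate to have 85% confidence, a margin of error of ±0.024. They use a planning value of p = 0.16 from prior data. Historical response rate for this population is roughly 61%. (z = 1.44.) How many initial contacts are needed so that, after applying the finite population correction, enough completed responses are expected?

723

Completed interviews needed (unadjusted): n₀ = 1.44² × 0.1344 / 0.024² ≈ 483.84 → 484.
FPC for N = 4,923: n = 484 / (1 + 483/4923) = 484 / 1.0981 ≈ 440.76 → 441.
At a 61% response rate, contacts needed = 441 / 0.61 ≈ 722.95 → 723.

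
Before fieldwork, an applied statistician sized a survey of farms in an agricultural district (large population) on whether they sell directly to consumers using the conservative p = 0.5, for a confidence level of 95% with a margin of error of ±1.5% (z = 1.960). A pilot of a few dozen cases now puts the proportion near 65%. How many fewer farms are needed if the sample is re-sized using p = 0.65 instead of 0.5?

384

Conservative (p = 0.5): n = 1.960² × 0.25 / 0.015² ≈ 4268.44 → 4269.
Using p = 0.65: p(1−p) = 0.2275, so n = 1.960² × 0.2275 / 0.015² ≈ 3884.28 → 3885.
Reduction: 4269 − 3885 = 384.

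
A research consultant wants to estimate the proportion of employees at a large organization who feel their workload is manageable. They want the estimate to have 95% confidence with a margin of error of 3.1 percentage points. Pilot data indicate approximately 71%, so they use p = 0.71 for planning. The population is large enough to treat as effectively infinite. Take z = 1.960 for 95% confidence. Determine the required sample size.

With p = 0.71, p(1−p) = 0.2059.
n = z²·p(1−p)/E² = 1.960² × 0.2059 / 0.031² = 3.8416 × 0.2059 / 0.000961 ≈ 823.09.
Rounding up gives n = 824.

824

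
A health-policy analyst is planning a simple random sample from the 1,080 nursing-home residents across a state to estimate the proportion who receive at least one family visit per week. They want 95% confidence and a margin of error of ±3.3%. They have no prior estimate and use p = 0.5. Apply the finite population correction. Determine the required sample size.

486

For 95% confidence, z = 1.960.
Unadjusted: n₀ = 1.960² × 0.50 × 0.50 / 0.033² ≈ 881.91, so n₀ = 882.
Finite population correction with N = 1,080: n = n₀ / (1 + (n₀−1)/N) = 882 / (1 + 881/1080) = 882 / 1.8157 ≈ 485.75.
Rounding up, n = 486.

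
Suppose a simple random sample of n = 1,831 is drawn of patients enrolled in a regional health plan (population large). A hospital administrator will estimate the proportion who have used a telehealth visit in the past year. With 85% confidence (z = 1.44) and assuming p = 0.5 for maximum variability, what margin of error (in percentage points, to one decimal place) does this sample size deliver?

1.7

SE(p̂) = √[p(1−p)/n] = √[0.2500/1831] = 0.01168.
E = z × SE = 1.44 × 0.01168 = 0.01683, or 1.7 percentage points.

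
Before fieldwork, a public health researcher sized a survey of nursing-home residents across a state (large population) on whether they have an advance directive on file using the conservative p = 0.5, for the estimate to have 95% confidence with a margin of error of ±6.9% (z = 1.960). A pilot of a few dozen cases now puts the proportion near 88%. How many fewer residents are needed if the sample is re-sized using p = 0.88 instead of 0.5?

116

Conservative (p = 0.5): n = 1.960² × 0.25 / 0.069² ≈ 201.72 → 202.
Using p = 0.88: p(1−p) = 0.1056, so n = 1.960² × 0.1056 / 0.069² ≈ 85.21 → 86.
Reduction: 202 − 86 = 116.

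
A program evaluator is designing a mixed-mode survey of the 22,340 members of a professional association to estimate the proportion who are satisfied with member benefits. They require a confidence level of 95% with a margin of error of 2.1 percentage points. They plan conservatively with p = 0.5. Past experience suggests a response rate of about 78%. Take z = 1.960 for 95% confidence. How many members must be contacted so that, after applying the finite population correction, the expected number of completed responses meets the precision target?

Completed interviews needed (unadjusted): n₀ = 1.960² × 0.2500 / 0.021² ≈ 2177.78 → 2178.
FPC for N = 22,340: n = 2178 / (1 + 2177/22340) = 2178 / 1.0974 ≈ 1984.60 → 1985.
At a 78% response rate, contacts needed = 1985 / 0.78 ≈ 2544.87 → 2545.

2545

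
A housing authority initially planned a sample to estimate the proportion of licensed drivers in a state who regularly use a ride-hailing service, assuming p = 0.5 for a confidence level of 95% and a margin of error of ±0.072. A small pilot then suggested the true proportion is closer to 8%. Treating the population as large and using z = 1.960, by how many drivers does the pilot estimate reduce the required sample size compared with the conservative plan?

131

Conservative (p = 0.5): n = 1.960² × 0.25 / 0.072² ≈ 185.26 → 186.
Using p = 0.08: p(1−p) = 0.0736, so n = 1.960² × 0.0736 / 0.072² ≈ 54.54 → 55.
Reduction: 186 − 55 = 131.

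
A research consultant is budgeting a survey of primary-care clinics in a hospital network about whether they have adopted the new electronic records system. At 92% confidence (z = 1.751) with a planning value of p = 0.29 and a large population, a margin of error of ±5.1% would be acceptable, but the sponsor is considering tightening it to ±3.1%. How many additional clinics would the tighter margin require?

414

At ±5.1%: n = 1.751² × 0.2059 / 0.051² ≈ 242.71 → 243.
At ±3.1%: n = 1.751² × 0.2059 / 0.031² ≈ 656.91 → 657.
Additional respondents: 657 − 243 = 414.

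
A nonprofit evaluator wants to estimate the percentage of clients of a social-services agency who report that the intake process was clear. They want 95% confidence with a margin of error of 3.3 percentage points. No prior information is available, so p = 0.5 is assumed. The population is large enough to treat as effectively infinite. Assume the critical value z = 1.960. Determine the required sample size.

882

With p = 0.5, p(1−p) = 0.25.
n = z²·p(1−p)/E² = 1.960² × 0.2500 / 0.033² = 3.8416 × 0.2500 / 0.001089 ≈ 881.91.
Rounding up gives n = 882.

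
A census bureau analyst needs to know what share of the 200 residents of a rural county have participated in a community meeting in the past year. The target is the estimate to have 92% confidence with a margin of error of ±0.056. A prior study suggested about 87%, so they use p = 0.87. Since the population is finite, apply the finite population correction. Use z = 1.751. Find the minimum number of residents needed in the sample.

72

Unadjusted: n₀ = 1.751² × 0.87 × 0.13 / 0.056² ≈ 110.58, so n₀ = 111.
Finite population correction with N = 200: n = n₀ / (1 + (n₀−1)/N) = 111 / (1 + 110/200) = 111 / 1.5500 ≈ 71.61.
Rounding up, n = 72.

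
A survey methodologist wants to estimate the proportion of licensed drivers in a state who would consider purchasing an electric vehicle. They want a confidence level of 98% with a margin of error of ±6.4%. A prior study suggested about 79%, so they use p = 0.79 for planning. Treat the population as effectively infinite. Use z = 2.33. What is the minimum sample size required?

With p = 0.79, p(1−p) = 0.1659.
n = z²·p(1−p)/E² = 2.33² × 0.1659 / 0.064² = 5.4289 × 0.1659 / 0.004096 ≈ 219.89.
Rounding up gives n = 220.

220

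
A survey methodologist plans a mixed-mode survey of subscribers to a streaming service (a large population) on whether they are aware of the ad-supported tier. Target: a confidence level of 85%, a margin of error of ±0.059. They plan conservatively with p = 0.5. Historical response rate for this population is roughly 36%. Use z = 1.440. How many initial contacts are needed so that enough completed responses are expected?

414

Completed interviews needed: n₀ = 1.440² × 0.2500 / 0.059² ≈ 148.92 → 149.
At a 36% response rate, contacts needed = 149 / 0.36 ≈ 413.89 → 414.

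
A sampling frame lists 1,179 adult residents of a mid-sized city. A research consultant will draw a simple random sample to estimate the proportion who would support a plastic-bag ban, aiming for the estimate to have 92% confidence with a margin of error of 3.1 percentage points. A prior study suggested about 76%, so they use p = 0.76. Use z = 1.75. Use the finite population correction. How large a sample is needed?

390

Unadjusted: n₀ = 1.75² × 0.76 × 0.24 / 0.031² ≈ 581.27, so n₀ = 582.
Finite population correction with N = 1,179: n = n₀ / (1 + (n₀−1)/N) = 582 / (1 + 581/1179) = 582 / 1.4928 ≈ 389.87.
Rounding up, n = 390.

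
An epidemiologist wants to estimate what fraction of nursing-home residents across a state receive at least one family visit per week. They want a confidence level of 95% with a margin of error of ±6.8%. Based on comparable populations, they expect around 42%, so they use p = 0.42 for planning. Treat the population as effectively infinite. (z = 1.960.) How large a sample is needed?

With p = 0.42, p(1−p) = 0.2436.
n = z²·p(1−p)/E² = 1.960² × 0.2436 / 0.068² = 3.8416 × 0.2436 / 0.004624 ≈ 202.38.
Rounding up gives n = 203.

203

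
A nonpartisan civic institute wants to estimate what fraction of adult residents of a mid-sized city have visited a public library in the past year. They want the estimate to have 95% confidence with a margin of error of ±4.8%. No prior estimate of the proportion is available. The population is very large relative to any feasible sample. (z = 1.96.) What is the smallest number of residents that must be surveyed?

417

With no prior estimate, use p = 0.5, giving p(1−p) = 0.25.
n = z²·p(1−p)/E² = 1.96² × 0.2500 / 0.048² = 3.8416 × 0.2500 / 0.002304 ≈ 416.84.
Rounding up gives n = 417.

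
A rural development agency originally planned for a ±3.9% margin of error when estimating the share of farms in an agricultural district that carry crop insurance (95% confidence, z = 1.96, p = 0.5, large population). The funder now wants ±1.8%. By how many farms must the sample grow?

At ±3.9%: n = 1.96² × 0.2500 / 0.039² ≈ 631.43 → 632.
At ±1.8%: n = 1.96² × 0.2500 / 0.018² ≈ 2964.20 → 2965.
Additional respondents: 2965 − 632 = 2333.

2333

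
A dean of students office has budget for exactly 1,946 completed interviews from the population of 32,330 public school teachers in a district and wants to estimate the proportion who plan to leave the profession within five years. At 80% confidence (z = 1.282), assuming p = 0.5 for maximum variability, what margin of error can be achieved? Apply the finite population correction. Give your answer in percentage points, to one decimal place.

1.4

Finite-population factor: (N−n)/(N−1) = (32330−1946)/(32330−1) = 0.9398.
SE(p̂) = √[p(1−p)/n · (N−n)/(N−1)] = √[0.2500/1946 × 0.9398] = 0.01099.
E = z × SE = 1.282 × 0.01099 = 0.01409 ≈ 1.4 percentage points.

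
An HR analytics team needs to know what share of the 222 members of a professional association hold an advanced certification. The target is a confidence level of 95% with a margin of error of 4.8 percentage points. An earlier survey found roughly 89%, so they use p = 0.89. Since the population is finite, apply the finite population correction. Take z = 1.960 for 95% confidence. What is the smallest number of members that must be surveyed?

Unadjusted: n₀ = 1.960² × 0.89 × 0.11 / 0.048² ≈ 163.23, so n₀ = 164.
Finite population correction with N = 222: n = n₀ / (1 + (n₀−1)/N) = 164 / (1 + 163/222) = 164 / 1.7342 ≈ 94.57.
Rounding up, n = 95.

95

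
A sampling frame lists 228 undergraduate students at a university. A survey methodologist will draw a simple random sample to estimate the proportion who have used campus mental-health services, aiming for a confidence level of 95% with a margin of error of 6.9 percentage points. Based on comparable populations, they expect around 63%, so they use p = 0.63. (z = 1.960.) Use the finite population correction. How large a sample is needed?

Unadjusted: n₀ = 1.960² × 0.63 × 0.37 / 0.069² ≈ 188.09, so n₀ = 189.
Finite population correction with N = 228: n = n₀ / (1 + (n₀−1)/N) = 189 / (1 + 188/228) = 189 / 1.8246 ≈ 103.59.
Rounding up, n = 104.

104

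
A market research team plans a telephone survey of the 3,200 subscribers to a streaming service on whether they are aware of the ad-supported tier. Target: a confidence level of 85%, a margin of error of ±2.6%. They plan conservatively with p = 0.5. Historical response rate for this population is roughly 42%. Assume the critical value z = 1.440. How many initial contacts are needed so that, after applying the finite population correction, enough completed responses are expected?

1474

Completed interviews needed (unadjusted): n₀ = 1.440² × 0.2500 / 0.026² ≈ 766.86 → 767.
FPC for N = 3,200: n = 767 / (1 + 766/3200) = 767 / 1.2394 ≈ 618.86 → 619.
At a 42% response rate, contacts needed = 619 / 0.42 ≈ 1473.81 → 1474.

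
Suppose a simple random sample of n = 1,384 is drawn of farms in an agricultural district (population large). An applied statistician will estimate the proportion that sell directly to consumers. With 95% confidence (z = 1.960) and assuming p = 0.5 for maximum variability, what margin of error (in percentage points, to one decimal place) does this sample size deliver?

2.6

SE(p̂) = √[p(1−p)/n] = √[0.2500/1384] = 0.01344.
E = z × SE = 1.960 × 0.01344 = 0.02634, or 2.6 percentage points.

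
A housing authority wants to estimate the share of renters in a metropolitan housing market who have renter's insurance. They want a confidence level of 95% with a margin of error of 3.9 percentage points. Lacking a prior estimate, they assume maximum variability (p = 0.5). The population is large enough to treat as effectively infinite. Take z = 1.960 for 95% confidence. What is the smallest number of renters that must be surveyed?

632

With p = 0.5, p(1−p) = 0.25.
n = z²·p(1−p)/E² = 1.960² × 0.2500 / 0.039² = 3.8416 × 0.2500 / 0.001521 ≈ 631.43.
Rounding up gives n = 632.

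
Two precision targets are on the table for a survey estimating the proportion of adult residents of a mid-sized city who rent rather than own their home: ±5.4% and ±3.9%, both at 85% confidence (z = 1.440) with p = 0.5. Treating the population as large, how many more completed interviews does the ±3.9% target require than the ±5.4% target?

163

At ±5.4%: n = 1.440² × 0.2500 / 0.054² ≈ 177.78 → 178.
At ±3.9%: n = 1.440² × 0.2500 / 0.039² ≈ 340.83 → 341.
Additional respondents: 341 − 178 = 163.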